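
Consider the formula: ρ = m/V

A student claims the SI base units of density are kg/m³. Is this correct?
Units of each symbol in ρ = m/V:
  m (mass): kg
  V (volume): m³  → in the denominator, contributes 1/m³

Multiplying the contributions: [kg] · [1/m³]
Adding exponents of each base unit: kg: 1, m: -3
SI base units of density: kg/m³

The claimed units kg/m³ match the derived units, so the claim is correct.

Answer: Yes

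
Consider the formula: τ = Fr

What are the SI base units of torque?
Units of each symbol in τ = Fr:
  F (force): kg·m/s²
  r (lever arm): m

Multiplying the contributions: [kg·m/s²] · [m]
Adding exponents of each base unit: kg: 1, m: 2, s: -2
SI base units of torque: kg·m²/s²

Answer: kg·m²/s²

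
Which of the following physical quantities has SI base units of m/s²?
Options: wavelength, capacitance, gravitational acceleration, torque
Checking the SI base units of each option:
  wavelength (λ = v/f): m  ✗
  capacitance (C = Q/V): s⁴·A²/(kg·m²)  ✗
  gravitational acceleration (g = GM/r²): m/s²  ✓ matches
  torque (τ = Fr): kg·m²/s²  ✗

Only gravitational acceleration has units m/s².

Answer: gravitational acceleration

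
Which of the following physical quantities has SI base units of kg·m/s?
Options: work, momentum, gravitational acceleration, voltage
Checking the SI base units of each option:
  work (W = Fd): kg·m²/s²  ✗
  momentum (p = mv): kg·m/s  ✓ matches
  gravitational acceleration (g = GM/r²): m/s²  ✗
  voltage (V = IR): kg·m²/(s³·A)  ✗

Only momentum has units kg·m/s.

Answer: momentum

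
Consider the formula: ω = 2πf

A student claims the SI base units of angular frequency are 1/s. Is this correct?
Units of each symbol in ω = 2πf:
  f (frequency): 1/s
  The factor 2π is dimensionless.

Multiplying the contributions: [1/s]
Adding exponents of each base unit: s: -1
SI base units of angular frequency: 1/s

The claimed units 1/s match the derived units, so the claim is correct.

Answer: Yes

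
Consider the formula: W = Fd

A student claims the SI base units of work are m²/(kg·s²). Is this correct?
Units of each symbol in W = Fd:
  F (force): kg·m/s²
  d (displacement): m

Multiplying the contributions: [kg·m/s²] · [m]
Adding exponents of each base unit: kg: 1, m: 2, s: -2
SI base units of work: kg·m²/s²

The claimed units m²/(kg·s²) (exponents kg: -1, m: 2, s: -2) do not match the derived units kg·m²/s² (exponents kg: 1, m: 2, s: -2), so the claim is incorrect.

Answer: No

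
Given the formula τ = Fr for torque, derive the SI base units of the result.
Units of each symbol in τ = Fr:
  F (force): kg·m/s²
  r (lever arm): m

Multiplying the contributions: [kg·m/s²] · [m]
Adding exponents of each base unit: kg: 1, m: 2, s: -2
SI base units of torque: kg·m²/s²

Answer: kg·m²/s²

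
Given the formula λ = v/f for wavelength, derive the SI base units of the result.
Units of each symbol in λ = v/f:
  v (wave speed): m/s
  f (frequency): 1/s  → in the denominator, contributes s

Multiplying the contributions: [m/s] · [s]
Adding exponents of each base unit: m: 1
SI base units of wavelength: m

Answer: m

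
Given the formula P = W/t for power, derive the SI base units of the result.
Units of each symbol in P = W/t:
  W (work): kg·m²/s²
  t (time): s  → in the denominator, contributes 1/s

Multiplying the contributions: [kg·m²/s²] · [1/s]
Adding exponents of each base unit: kg: 1, m: 2, s: -3
SI base units of power: kg·m²/s³

Answer: kg·m²/s³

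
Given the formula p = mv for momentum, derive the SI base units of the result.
Units of each symbol in p = mv:
  m (mass): kg
  v (velocity): m/s

Multiplying the contributions: [kg] · [m/s]
Adding exponents of each base unit: kg: 1, m: 1, s: -1
SI base units of momentum: kg·m/s

Answer: kg·m/s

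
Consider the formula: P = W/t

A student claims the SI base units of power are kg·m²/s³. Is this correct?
Units of each symbol in P = W/t:
  W (work): kg·m²/s²
  t (time): s  → in the denominator, contributes 1/s

Multiplying the contributions: [kg·m²/s²] · [1/s]
Adding exponents of each base unit: kg: 1, m: 2, s: -3
SI base units of power: kg·m²/s³

The claimed units kg·m²/s³ match the derived units, so the claim is correct.

Answer: Yes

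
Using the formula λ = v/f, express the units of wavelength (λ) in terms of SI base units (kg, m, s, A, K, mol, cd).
Units of each symbol in λ = v/f:
  v (wave speed): m/s
  f (frequency): 1/s  → in the denominator, contributes s

Multiplying the contributions: [m/s] · [s]
Adding exponents of each base unit: m: 1
SI base units of wavelength: m

Answer: m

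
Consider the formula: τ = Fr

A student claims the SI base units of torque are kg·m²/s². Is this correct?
Units of each symbol in τ = Fr:
  F (force): kg·m/s²
  r (lever arm): m

Multiplying the contributions: [kg·m/s²] · [m]
Adding exponents of each base unit: kg: 1, m: 2, s: -2
SI base units of torque: kg·m²/s²

The claimed units kg·m²/s² match the derived units, so the claim is correct.

Answer: Yes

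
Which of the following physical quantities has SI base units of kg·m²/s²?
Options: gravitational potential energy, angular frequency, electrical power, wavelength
Checking the SI base units of each option:
  gravitational potential energy (U = -GMm/r): kg·m²/s²  ✓ matches
  angular frequency (ω = 2πf): 1/s  ✗
  electrical power (P = IV): kg·m²/s³  ✗
  wavelength (λ = v/f): m  ✗

Only gravitational potential energy has units kg·m²/s².

Answer: gravitational potential energy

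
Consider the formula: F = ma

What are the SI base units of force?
Units of each symbol in F = ma:
  m (mass): kg
  a (acceleration): m/s²

Multiplying the contributions: [kg] · [m/s²]
Adding exponents of each base unit: kg: 1, m: 1, s: -2
SI base units of force: kg·m/s²

Answer: kg·m/s²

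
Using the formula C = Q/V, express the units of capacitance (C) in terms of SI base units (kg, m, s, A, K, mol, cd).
Units of each symbol in C = Q/V:
  Q (charge, in coulombs): s·A
  V (voltage, in volts): kg·m²/(s³·A)  → in the denominator, contributes s³·A/(kg·m²)

Multiplying the contributions: [s·A] · [s³·A/(kg·m²)]
Adding exponents of each base unit: kg: -1, m: -2, s: 4, A: 2
SI base units of capacitance: s⁴·A²/(kg·m²)

Answer: s⁴·A²/(kg·m²)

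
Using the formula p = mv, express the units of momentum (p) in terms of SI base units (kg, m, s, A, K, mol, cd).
Units of each symbol in p = mv:
  m (mass): kg
  v (velocity): m/s

Multiplying the contributions: [kg] · [m/s]
Adding exponents of each base unit: kg: 1, m: 1, s: -1
SI base units of momentum: kg·m/s

Answer: kg·m/s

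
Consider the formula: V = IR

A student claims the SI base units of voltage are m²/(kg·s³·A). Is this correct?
Units of each symbol in V = IR:
  I (current): A
  R (resistance, in ohms): kg·m²/(s³·A²)

Multiplying the contributions: [A] · [kg·m²/(s³·A²)]
Adding exponents of each base unit: kg: 1, m: 2, s: -3, A: -1
SI base units of voltage: kg·m²/(s³·A)

The claimed units m²/(kg·s³·A) (exponents kg: -1, m: 2, s: -3, A: -1) do not match the derived units kg·m²/(s³·A) (exponents kg: 1, m: 2, s: -3, A: -1), so the claim is incorrect.

Answer: No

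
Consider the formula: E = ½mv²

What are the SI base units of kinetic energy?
Units of each symbol in E = ½mv²:
  m (mass): kg
  v (speed): m/s  → to the power 2, contributes m²/s²
  The factor ½ is dimensionless.

Multiplying the contributions: [kg] · [m²/s²]
Adding exponents of each base unit: kg: 1, m: 2, s: -2
SI base units of kinetic energy: kg·m²/s²

Answer: kg·m²/s²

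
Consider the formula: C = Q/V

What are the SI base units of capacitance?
Units of each symbol in C = Q/V:
  Q (charge, in coulombs): s·A
  V (voltage, in volts): kg·m²/(s³·A)  → in the denominator, contributes s³·A/(kg·m²)

Multiplying the contributions: [s·A] · [s³·A/(kg·m²)]
Adding exponents of each base unit: kg: -1, m: -2, s: 4, A: 2
SI base units of capacitance: s⁴·A²/(kg·m²)

Answer: s⁴·A²/(kg·m²)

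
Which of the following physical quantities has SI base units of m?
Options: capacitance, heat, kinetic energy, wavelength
Checking the SI base units of each option:
  capacitance (C = Q/V): s⁴·A²/(kg·m²)  ✗
  heat (Q = mcΔT): kg·m²/s²  ✗
  kinetic energy (E = ½mv²): kg·m²/s²  ✗
  wavelength (λ = v/f): m  ✓ matches

Only wavelength has units m.

Answer: wavelength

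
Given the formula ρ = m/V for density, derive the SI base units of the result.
Units of each symbol in ρ = m/V:
  m (mass): kg
  V (volume): m³  → in the denominator, contributes 1/m³

Multiplying the contributions: [kg] · [1/m³]
Adding exponents of each base unit: kg: 1, m: -3
SI base units of density: kg/m³

Answer: kg/m³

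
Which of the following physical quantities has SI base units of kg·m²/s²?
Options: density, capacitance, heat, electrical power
Checking the SI base units of each option:
  density (ρ = m/V): kg/m³  ✗
  capacitance (C = Q/V): s⁴·A²/(kg·m²)  ✗
  heat (Q = mcΔT): kg·m²/s²  ✓ matches
  electrical power (P = IV): kg·m²/s³  ✗

Only heat has units kg·m²/s².

Answer: heat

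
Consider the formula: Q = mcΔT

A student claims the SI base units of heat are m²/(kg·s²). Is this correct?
Units of each symbol in Q = mcΔT:
  m (mass): kg
  c (specific heat capacity, in J/(kg·K)): m²/(s²·K)
  ΔT (temperature change): K

Multiplying the contributions: [kg] · [m²/(s²·K)] · [K]
Adding exponents of each base unit: kg: 1, m: 2, s: -2
SI base units of heat: kg·m²/s²

The claimed units m²/(kg·s²) (exponents kg: -1, m: 2, s: -2) do not match the derived units kg·m²/s² (exponents kg: 1, m: 2, s: -2), so the claim is incorrect.

Answer: No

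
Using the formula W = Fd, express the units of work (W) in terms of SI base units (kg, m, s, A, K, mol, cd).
Units of each symbol in W = Fd:
  F (force): kg·m/s²
  d (displacement): m

Multiplying the contributions: [kg·m/s²] · [m]
Adding exponents of each base unit: kg: 1, m: 2, s: -2
SI base units of work: kg·m²/s²

Answer: kg·m²/s²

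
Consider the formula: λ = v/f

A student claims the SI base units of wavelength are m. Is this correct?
Units of each symbol in λ = v/f:
  v (wave speed): m/s
  f (frequency): 1/s  → in the denominator, contributes s

Multiplying the contributions: [m/s] · [s]
Adding exponents of each base unit: m: 1
SI base units of wavelength: m

The claimed units m match the derived units, so the claim is correct.

Answer: Yes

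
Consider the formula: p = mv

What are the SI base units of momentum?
Units of each symbol in p = mv:
  m (mass): kg
  v (velocity): m/s

Multiplying the contributions: [kg] · [m/s]
Adding exponents of each base unit: kg: 1, m: 1, s: -1
SI base units of momentum: kg·m/s

Answer: kg·m/s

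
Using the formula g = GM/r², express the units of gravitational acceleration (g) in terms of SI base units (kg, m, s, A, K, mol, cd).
Units of each symbol in g = GM/r²:
  G (gravitational constant): m³/(kg·s²)
  M (mass): kg
  r (distance): m  → to the power 2 in the denominator, contributes 1/m²

Multiplying the contributions: [m³/(kg·s²)] · [kg] · [1/m²]
Adding exponents of each base unit: m: 1, s: -2
SI base units of gravitational acceleration: m/s²

Answer: m/s²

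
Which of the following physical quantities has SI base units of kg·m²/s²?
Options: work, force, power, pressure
Checking the SI base units of each option:
  work (W = Fd): kg·m²/s²  ✓ matches
  force (F = ma): kg·m/s²  ✗
  power (P = W/t): kg·m²/s³  ✗
  pressure (P = F/A): kg/(m·s²)  ✗

Only work has units kg·m²/s².

Answer: work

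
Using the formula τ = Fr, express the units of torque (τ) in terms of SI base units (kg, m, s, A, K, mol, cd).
Units of each symbol in τ = Fr:
  F (force): kg·m/s²
  r (lever arm): m

Multiplying the contributions: [kg·m/s²] · [m]
Adding exponents of each base unit: kg: 1, m: 2, s: -2
SI base units of torque: kg·m²/s²

Answer: kg·m²/s²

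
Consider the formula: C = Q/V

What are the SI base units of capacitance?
Units of each symbol in C = Q/V:
  Q (charge, in coulombs): s·A
  V (voltage, in volts): kg·m²/(s³·A)  → in the denominator, contributes s³·A/(kg·m²)

Multiplying the contributions: [s·A] · [s³·A/(kg·m²)]
Adding exponents of each base unit: kg: -1, m: -2, s: 4, A: 2
SI base units of capacitance: s⁴·A²/(kg·m²)

Answer: s⁴·A²/(kg·m²)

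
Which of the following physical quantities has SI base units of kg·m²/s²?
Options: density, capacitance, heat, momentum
Checking the SI base units of each option:
  density (ρ = m/V): kg/m³  ✗
  capacitance (C = Q/V): s⁴·A²/(kg·m²)  ✗
  heat (Q = mcΔT): kg·m²/s²  ✓ matches
  momentum (p = mv): kg·m/s  ✗

Only heat has units kg·m²/s².

Answer: heat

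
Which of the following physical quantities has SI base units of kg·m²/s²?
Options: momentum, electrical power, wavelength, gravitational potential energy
Checking the SI base units of each option:
  momentum (p = mv): kg·m/s  ✗
  electrical power (P = IV): kg·m²/s³  ✗
  wavelength (λ = v/f): m  ✗
  gravitational potential energy (U = -GMm/r): kg·m²/s²  ✓ matches

Only gravitational potential energy has units kg·m²/s².

Answer: gravitational potential energy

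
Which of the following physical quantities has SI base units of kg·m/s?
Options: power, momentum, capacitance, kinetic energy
Checking the SI base units of each option:
  power (P = W/t): kg·m²/s³  ✗
  momentum (p = mv): kg·m/s  ✓ matches
  capacitance (C = Q/V): s⁴·A²/(kg·m²)  ✗
  kinetic energy (E = ½mv²): kg·m²/s²  ✗

Only momentum has units kg·m/s.

Answer: momentum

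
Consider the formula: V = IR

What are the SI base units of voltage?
Units of each symbol in V = IR:
  I (current): A
  R (resistance, in ohms): kg·m²/(s³·A²)

Multiplying the contributions: [A] · [kg·m²/(s³·A²)]
Adding exponents of each base unit: kg: 1, m: 2, s: -3, A: -1
SI base units of voltage: kg·m²/(s³·A)

Answer: kg·m²/(s³·A)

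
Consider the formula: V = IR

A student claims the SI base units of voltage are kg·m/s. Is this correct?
Units of each symbol in V = IR:
  I (current): A
  R (resistance, in ohms): kg·m²/(s³·A²)

Multiplying the contributions: [A] · [kg·m²/(s³·A²)]
Adding exponents of each base unit: kg: 1, m: 2, s: -3, A: -1
SI base units of voltage: kg·m²/(s³·A)

The claimed units kg·m/s (exponents kg: 1, m: 1, s: -1) do not match the derived units kg·m²/(s³·A) (exponents kg: 1, m: 2, s: -3, A: -1), so the claim is incorrect.

Answer: No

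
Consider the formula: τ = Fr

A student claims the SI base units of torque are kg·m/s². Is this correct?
Units of each symbol in τ = Fr:
  F (force): kg·m/s²
  r (lever arm): m

Multiplying the contributions: [kg·m/s²] · [m]
Adding exponents of each base unit: kg: 1, m: 2, s: -2
SI base units of torque: kg·m²/s²

The claimed units kg·m/s² (exponents kg: 1, m: 1, s: -2) do not match the derived units kg·m²/s² (exponents kg: 1, m: 2, s: -2), so the claim is incorrect.

Answer: No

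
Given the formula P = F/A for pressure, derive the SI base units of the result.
Units of each symbol in P = F/A:
  F (force): kg·m/s²
  A (area): m²  → in the denominator, contributes 1/m²

Multiplying the contributions: [kg·m/s²] · [1/m²]
Adding exponents of each base unit: kg: 1, m: -1, s: -2
SI base units of pressure: kg/(m·s²)

Answer: kg/(m·s²)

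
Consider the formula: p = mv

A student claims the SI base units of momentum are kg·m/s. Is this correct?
Units of each symbol in p = mv:
  m (mass): kg
  v (velocity): m/s

Multiplying the contributions: [kg] · [m/s]
Adding exponents of each base unit: kg: 1, m: 1, s: -1
SI base units of momentum: kg·m/s

The claimed units kg·m/s match the derived units, so the claim is correct.

Answer: Yes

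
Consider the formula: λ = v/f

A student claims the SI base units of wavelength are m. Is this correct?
Units of each symbol in λ = v/f:
  v (wave speed): m/s
  f (frequency): 1/s  → in the denominator, contributes s

Multiplying the contributions: [m/s] · [s]
Adding exponents of each base unit: m: 1
SI base units of wavelength: m

The claimed units m match the derived units, so the claim is correct.

Answer: Yes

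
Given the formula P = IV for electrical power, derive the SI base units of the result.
Units of each symbol in P = IV:
  I (current): A
  V (voltage, in volts): kg·m²/(s³·A)

Multiplying the contributions: [A] · [kg·m²/(s³·A)]
Adding exponents of each base unit: kg: 1, m: 2, s: -3
SI base units of electrical power: kg·m²/s³

Answer: kg·m²/s³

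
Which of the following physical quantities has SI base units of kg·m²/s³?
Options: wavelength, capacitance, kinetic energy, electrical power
Checking the SI base units of each option:
  wavelength (λ = v/f): m  ✗
  capacitance (C = Q/V): s⁴·A²/(kg·m²)  ✗
  kinetic energy (E = ½mv²): kg·m²/s²  ✗
  electrical power (P = IV): kg·m²/s³  ✓ matches

Only electrical power has units kg·m²/s³.

Answer: electrical power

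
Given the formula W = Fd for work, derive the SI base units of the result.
Units of each symbol in W = Fd:
  F (force): kg·m/s²
  d (displacement): m

Multiplying the contributions: [kg·m/s²] · [m]
Adding exponents of each base unit: kg: 1, m: 2, s: -2
SI base units of work: kg·m²/s²

Answer: kg·m²/s²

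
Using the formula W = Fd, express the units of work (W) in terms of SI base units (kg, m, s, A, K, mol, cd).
Units of each symbol in W = Fd:
  F (force): kg·m/s²
  d (displacement): m

Multiplying the contributions: [kg·m/s²] · [m]
Adding exponents of each base unit: kg: 1, m: 2, s: -2
SI base units of work: kg·m²/s²

Answer: kg·m²/s²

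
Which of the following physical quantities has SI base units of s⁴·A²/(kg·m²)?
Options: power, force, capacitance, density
Checking the SI base units of each option:
  power (P = W/t): kg·m²/s³  ✗
  force (F = ma): kg·m/s²  ✗
  capacitance (C = Q/V): s⁴·A²/(kg·m²)  ✓ matches
  density (ρ = m/V): kg/m³  ✗

Only capacitance has units s⁴·A²/(kg·m²).

Answer: capacitance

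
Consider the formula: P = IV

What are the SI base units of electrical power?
Units of each symbol in P = IV:
  I (current): A
  V (voltage, in volts): kg·m²/(s³·A)

Multiplying the contributions: [A] · [kg·m²/(s³·A)]
Adding exponents of each base unit: kg: 1, m: 2, s: -3
SI base units of electrical power: kg·m²/s³

Answer: kg·m²/s³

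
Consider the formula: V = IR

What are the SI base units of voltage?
Units of each symbol in V = IR:
  I (current): A
  R (resistance, in ohms): kg·m²/(s³·A²)

Multiplying the contributions: [A] · [kg·m²/(s³·A²)]
Adding exponents of each base unit: kg: 1, m: 2, s: -3, A: -1
SI base units of voltage: kg·m²/(s³·A)

Answer: kg·m²/(s³·A)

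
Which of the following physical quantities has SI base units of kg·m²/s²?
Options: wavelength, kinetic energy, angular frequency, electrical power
Checking the SI base units of each option:
  wavelength (λ = v/f): m  ✗
  kinetic energy (E = ½mv²): kg·m²/s²  ✓ matches
  angular frequency (ω = 2πf): 1/s  ✗
  electrical power (P = IV): kg·m²/s³  ✗

Only kinetic energy has units kg·m²/s².

Answer: kinetic energy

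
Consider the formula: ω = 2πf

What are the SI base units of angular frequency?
Units of each symbol in ω = 2πf:
  f (frequency): 1/s
  The factor 2π is dimensionless.

Multiplying the contributions: [1/s]
Adding exponents of each base unit: s: -1
SI base units of angular frequency: 1/s

Answer: 1/s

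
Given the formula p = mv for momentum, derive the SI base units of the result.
Units of each symbol in p = mv:
  m (mass): kg
  v (velocity): m/s

Multiplying the contributions: [kg] · [m/s]
Adding exponents of each base unit: kg: 1, m: 1, s: -1
SI base units of momentum: kg·m/s

Answer: kg·m/s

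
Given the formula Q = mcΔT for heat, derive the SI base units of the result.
Units of each symbol in Q = mcΔT:
  m (mass): kg
  c (specific heat capacity, in J/(kg·K)): m²/(s²·K)
  ΔT (temperature change): K

Multiplying the contributions: [kg] · [m²/(s²·K)] · [K]
Adding exponents of each base unit: kg: 1, m: 2, s: -2
SI base units of heat: kg·m²/s²

Answer: kg·m²/s²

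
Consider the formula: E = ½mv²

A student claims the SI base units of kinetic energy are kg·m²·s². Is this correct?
Units of each symbol in E = ½mv²:
  m (mass): kg
  v (speed): m/s  → to the power 2, contributes m²/s²
  The factor ½ is dimensionless.

Multiplying the contributions: [kg] · [m²/s²]
Adding exponents of each base unit: kg: 1, m: 2, s: -2
SI base units of kinetic energy: kg·m²/s²

The claimed units kg·m²·s² (exponents kg: 1, m: 2, s: 2) do not match the derived units kg·m²/s² (exponents kg: 1, m: 2, s: -2), so the claim is incorrect.

Answer: No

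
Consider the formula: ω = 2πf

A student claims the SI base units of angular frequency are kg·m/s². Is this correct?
Units of each symbol in ω = 2πf:
  f (frequency): 1/s
  The factor 2π is dimensionless.

Multiplying the contributions: [1/s]
Adding exponents of each base unit: s: -1
SI base units of angular frequency: 1/s

The claimed units kg·m/s² (exponents kg: 1, m: 1, s: -2) do not match the derived units 1/s (exponents s: -1), so the claim is incorrect.

Answer: No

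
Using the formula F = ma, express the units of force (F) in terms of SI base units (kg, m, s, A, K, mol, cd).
Units of each symbol in F = ma:
  m (mass): kg
  a (acceleration): m/s²

Multiplying the contributions: [kg] · [m/s²]
Adding exponents of each base unit: kg: 1, m: 1, s: -2
SI base units of force: kg·m/s²

Answer: kg·m/s²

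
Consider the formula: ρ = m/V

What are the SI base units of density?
Units of each symbol in ρ = m/V:
  m (mass): kg
  V (volume): m³  → in the denominator, contributes 1/m³

Multiplying the contributions: [kg] · [1/m³]
Adding exponents of each base unit: kg: 1, m: -3
SI base units of density: kg/m³

Answer: kg/m³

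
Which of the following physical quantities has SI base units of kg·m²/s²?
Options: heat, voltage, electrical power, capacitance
Checking the SI base units of each option:
  heat (Q = mcΔT): kg·m²/s²  ✓ matches
  voltage (V = IR): kg·m²/(s³·A)  ✗
  electrical power (P = IV): kg·m²/s³  ✗
  capacitance (C = Q/V): s⁴·A²/(kg·m²)  ✗

Only heat has units kg·m²/s².

Answer: heat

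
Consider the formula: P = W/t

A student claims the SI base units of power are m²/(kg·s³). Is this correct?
Units of each symbol in P = W/t:
  W (work): kg·m²/s²
  t (time): s  → in the denominator, contributes 1/s

Multiplying the contributions: [kg·m²/s²] · [1/s]
Adding exponents of each base unit: kg: 1, m: 2, s: -3
SI base units of power: kg·m²/s³

The claimed units m²/(kg·s³) (exponents kg: -1, m: 2, s: -3) do not match the derived units kg·m²/s³ (exponents kg: 1, m: 2, s: -3), so the claim is incorrect.

Answer: No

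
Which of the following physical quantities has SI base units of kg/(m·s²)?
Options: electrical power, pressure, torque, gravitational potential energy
Checking the SI base units of each option:
  electrical power (P = IV): kg·m²/s³  ✗
  pressure (P = F/A): kg/(m·s²)  ✓ matches
  torque (τ = Fr): kg·m²/s²  ✗
  gravitational potential energy (U = -GMm/r): kg·m²/s²  ✗

Only pressure has units kg/(m·s²).

Answer: pressure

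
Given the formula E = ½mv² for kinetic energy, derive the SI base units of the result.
Units of each symbol in E = ½mv²:
  m (mass): kg
  v (speed): m/s  → to the power 2, contributes m²/s²
  The factor ½ is dimensionless.

Multiplying the contributions: [kg] · [m²/s²]
Adding exponents of each base unit: kg: 1, m: 2, s: -2
SI base units of kinetic energy: kg·m²/s²

Answer: kg·m²/s²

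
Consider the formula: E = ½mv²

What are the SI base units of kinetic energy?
Units of each symbol in E = ½mv²:
  m (mass): kg
  v (speed): m/s  → to the power 2, contributes m²/s²
  The factor ½ is dimensionless.

Multiplying the contributions: [kg] · [m²/s²]
Adding exponents of each base unit: kg: 1, m: 2, s: -2
SI base units of kinetic energy: kg·m²/s²

Answer: kg·m²/s²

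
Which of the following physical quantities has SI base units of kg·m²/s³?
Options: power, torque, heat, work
Checking the SI base units of each option:
  power (P = W/t): kg·m²/s³  ✓ matches
  torque (τ = Fr): kg·m²/s²  ✗
  heat (Q = mcΔT): kg·m²/s²  ✗
  work (W = Fd): kg·m²/s²  ✗

Only power has units kg·m²/s³.

Answer: power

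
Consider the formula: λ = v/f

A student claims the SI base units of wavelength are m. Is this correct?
Units of each symbol in λ = v/f:
  v (wave speed): m/s
  f (frequency): 1/s  → in the denominator, contributes s

Multiplying the contributions: [m/s] · [s]
Adding exponents of each base unit: m: 1
SI base units of wavelength: m

The claimed units m match the derived units, so the claim is correct.

Answer: Yes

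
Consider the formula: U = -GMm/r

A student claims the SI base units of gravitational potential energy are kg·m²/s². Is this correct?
Units of each symbol in U = -GMm/r:
  G (gravitational constant): m³/(kg·s²)
  M (mass): kg
  m (mass): kg
  r (distance): m  → in the denominator, contributes 1/m
  The minus sign does not affect the units.

Multiplying the contributions: [m³/(kg·s²)] · [kg] · [kg] · [1/m]
Adding exponents of each base unit: kg: 1, m: 2, s: -2
SI base units of gravitational potential energy: kg·m²/s²

The claimed units kg·m²/s² match the derived units, so the claim is correct.

Answer: Yes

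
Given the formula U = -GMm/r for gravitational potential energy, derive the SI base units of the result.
Units of each symbol in U = -GMm/r:
  G (gravitational constant): m³/(kg·s²)
  M (mass): kg
  m (mass): kg
  r (distance): m  → in the denominator, contributes 1/m
  The minus sign does not affect the units.

Multiplying the contributions: [m³/(kg·s²)] · [kg] · [kg] · [1/m]
Adding exponents of each base unit: kg: 1, m: 2, s: -2
SI base units of gravitational potential energy: kg·m²/s²

Answer: kg·m²/s²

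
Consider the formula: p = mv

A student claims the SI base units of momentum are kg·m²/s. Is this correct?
Units of each symbol in p = mv:
  m (mass): kg
  v (velocity): m/s

Multiplying the contributions: [kg] · [m/s]
Adding exponents of each base unit: kg: 1, m: 1, s: -1
SI base units of momentum: kg·m/s

The claimed units kg·m²/s (exponents kg: 1, m: 2, s: -1) do not match the derived units kg·m/s (exponents kg: 1, m: 1, s: -1), so the claim is incorrect.

Answer: No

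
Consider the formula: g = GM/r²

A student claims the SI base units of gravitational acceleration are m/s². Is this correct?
Units of each symbol in g = GM/r²:
  G (gravitational constant): m³/(kg·s²)
  M (mass): kg
  r (distance): m  → to the power 2 in the denominator, contributes 1/m²

Multiplying the contributions: [m³/(kg·s²)] · [kg] · [1/m²]
Adding exponents of each base unit: m: 1, s: -2
SI base units of gravitational acceleration: m/s²

The claimed units m/s² match the derived units, so the claim is correct.

Answer: Yes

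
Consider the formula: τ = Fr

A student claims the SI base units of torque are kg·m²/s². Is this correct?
Units of each symbol in τ = Fr:
  F (force): kg·m/s²
  r (lever arm): m

Multiplying the contributions: [kg·m/s²] · [m]
Adding exponents of each base unit: kg: 1, m: 2, s: -2
SI base units of torque: kg·m²/s²

The claimed units kg·m²/s² match the derived units, so the claim is correct.

Answer: Yes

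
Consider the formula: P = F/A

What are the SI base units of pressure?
Units of each symbol in P = F/A:
  F (force): kg·m/s²
  A (area): m²  → in the denominator, contributes 1/m²

Multiplying the contributions: [kg·m/s²] · [1/m²]
Adding exponents of each base unit: kg: 1, m: -1, s: -2
SI base units of pressure: kg/(m·s²)

Answer: kg/(m·s²)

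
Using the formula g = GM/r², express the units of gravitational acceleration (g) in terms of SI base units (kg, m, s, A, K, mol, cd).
Units of each symbol in g = GM/r²:
  G (gravitational constant): m³/(kg·s²)
  M (mass): kg
  r (distance): m  → to the power 2 in the denominator, contributes 1/m²

Multiplying the contributions: [m³/(kg·s²)] · [kg] · [1/m²]
Adding exponents of each base unit: m: 1, s: -2
SI base units of gravitational acceleration: m/s²

Answer: m/s²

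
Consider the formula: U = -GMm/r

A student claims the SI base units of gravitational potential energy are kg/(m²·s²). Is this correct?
Units of each symbol in U = -GMm/r:
  G (gravitational constant): m³/(kg·s²)
  M (mass): kg
  m (mass): kg
  r (distance): m  → in the denominator, contributes 1/m
  The minus sign does not affect the units.

Multiplying the contributions: [m³/(kg·s²)] · [kg] · [kg] · [1/m]
Adding exponents of each base unit: kg: 1, m: 2, s: -2
SI base units of gravitational potential energy: kg·m²/s²

The claimed units kg/(m²·s²) (exponents kg: 1, m: -2, s: -2) do not match the derived units kg·m²/s² (exponents kg: 1, m: 2, s: -2), so the claim is incorrect.

Answer: No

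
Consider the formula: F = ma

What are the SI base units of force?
Units of each symbol in F = ma:
  m (mass): kg
  a (acceleration): m/s²

Multiplying the contributions: [kg] · [m/s²]
Adding exponents of each base unit: kg: 1, m: 1, s: -2
SI base units of force: kg·m/s²

Answer: kg·m/s²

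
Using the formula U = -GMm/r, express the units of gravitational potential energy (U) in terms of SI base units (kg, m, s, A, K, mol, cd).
Units of each symbol in U = -GMm/r:
  G (gravitational constant): m³/(kg·s²)
  M (mass): kg
  m (mass): kg
  r (distance): m  → in the denominator, contributes 1/m
  The minus sign does not affect the units.

Multiplying the contributions: [m³/(kg·s²)] · [kg] · [kg] · [1/m]
Adding exponents of each base unit: kg: 1, m: 2, s: -2
SI base units of gravitational potential energy: kg·m²/s²

Answer: kg·m²/s²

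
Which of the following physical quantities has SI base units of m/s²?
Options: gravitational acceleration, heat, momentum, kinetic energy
Checking the SI base units of each option:
  gravitational acceleration (g = GM/r²): m/s²  ✓ matches
  heat (Q = mcΔT): kg·m²/s²  ✗
  momentum (p = mv): kg·m/s  ✗
  kinetic energy (E = ½mv²): kg·m²/s²  ✗

Only gravitational acceleration has units m/s².

Answer: gravitational acceleration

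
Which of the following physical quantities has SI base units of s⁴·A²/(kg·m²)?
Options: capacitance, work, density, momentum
Checking the SI base units of each option:
  capacitance (C = Q/V): s⁴·A²/(kg·m²)  ✓ matches
  work (W = Fd): kg·m²/s²  ✗
  density (ρ = m/V): kg/m³  ✗
  momentum (p = mv): kg·m/s  ✗

Only capacitance has units s⁴·A²/(kg·m²).

Answer: capacitance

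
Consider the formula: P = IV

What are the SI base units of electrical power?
Units of each symbol in P = IV:
  I (current): A
  V (voltage, in volts): kg·m²/(s³·A)

Multiplying the contributions: [A] · [kg·m²/(s³·A)]
Adding exponents of each base unit: kg: 1, m: 2, s: -3
SI base units of electrical power: kg·m²/s³

Answer: kg·m²/s³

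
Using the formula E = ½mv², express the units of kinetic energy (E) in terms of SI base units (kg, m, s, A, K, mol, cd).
Units of each symbol in E = ½mv²:
  m (mass): kg
  v (speed): m/s  → to the power 2, contributes m²/s²
  The factor ½ is dimensionless.

Multiplying the contributions: [kg] · [m²/s²]
Adding exponents of each base unit: kg: 1, m: 2, s: -2
SI base units of kinetic energy: kg·m²/s²

Answer: kg·m²/s²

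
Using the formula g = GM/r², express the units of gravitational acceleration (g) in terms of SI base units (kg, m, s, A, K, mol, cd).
Units of each symbol in g = GM/r²:
  G (gravitational constant): m³/(kg·s²)
  M (mass): kg
  r (distance): m  → to the power 2 in the denominator, contributes 1/m²

Multiplying the contributions: [m³/(kg·s²)] · [kg] · [1/m²]
Adding exponents of each base unit: m: 1, s: -2
SI base units of gravitational acceleration: m/s²

Answer: m/s²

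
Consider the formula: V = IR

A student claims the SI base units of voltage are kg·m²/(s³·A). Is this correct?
Units of each symbol in V = IR:
  I (current): A
  R (resistance, in ohms): kg·m²/(s³·A²)

Multiplying the contributions: [A] · [kg·m²/(s³·A²)]
Adding exponents of each base unit: kg: 1, m: 2, s: -3, A: -1
SI base units of voltage: kg·m²/(s³·A)

The claimed units kg·m²/(s³·A) match the derived units, so the claim is correct.

Answer: Yes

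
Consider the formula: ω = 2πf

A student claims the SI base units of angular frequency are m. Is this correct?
Units of each symbol in ω = 2πf:
  f (frequency): 1/s
  The factor 2π is dimensionless.

Multiplying the contributions: [1/s]
Adding exponents of each base unit: s: -1
SI base units of angular frequency: 1/s

The claimed units m (exponents m: 1) do not match the derived units 1/s (exponents s: -1), so the claim is incorrect.

Answer: No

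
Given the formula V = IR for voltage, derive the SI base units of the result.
Units of each symbol in V = IR:
  I (current): A
  R (resistance, in ohms): kg·m²/(s³·A²)

Multiplying the contributions: [A] · [kg·m²/(s³·A²)]
Adding exponents of each base unit: kg: 1, m: 2, s: -3, A: -1
SI base units of voltage: kg·m²/(s³·A)

Answer: kg·m²/(s³·A)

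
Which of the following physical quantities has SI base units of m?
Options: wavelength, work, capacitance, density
Checking the SI base units of each option:
  wavelength (λ = v/f): m  ✓ matches
  work (W = Fd): kg·m²/s²  ✗
  capacitance (C = Q/V): s⁴·A²/(kg·m²)  ✗
  density (ρ = m/V): kg/m³  ✗

Only wavelength has units m.

Answer: wavelength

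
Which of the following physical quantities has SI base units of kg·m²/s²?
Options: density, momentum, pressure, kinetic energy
Checking the SI base units of each option:
  density (ρ = m/V): kg/m³  ✗
  momentum (p = mv): kg·m/s  ✗
  pressure (P = F/A): kg/(m·s²)  ✗
  kinetic energy (E = ½mv²): kg·m²/s²  ✓ matches

Only kinetic energy has units kg·m²/s².

Answer: kinetic energy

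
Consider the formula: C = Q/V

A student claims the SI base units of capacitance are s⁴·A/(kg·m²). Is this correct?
Units of each symbol in C = Q/V:
  Q (charge, in coulombs): s·A
  V (voltage, in volts): kg·m²/(s³·A)  → in the denominator, contributes s³·A/(kg·m²)

Multiplying the contributions: [s·A] · [s³·A/(kg·m²)]
Adding exponents of each base unit: kg: -1, m: -2, s: 4, A: 2
SI base units of capacitance: s⁴·A²/(kg·m²)

The claimed units s⁴·A/(kg·m²) (exponents kg: -1, m: -2, s: 4, A: 1) do not match the derived units s⁴·A²/(kg·m²) (exponents kg: -1, m: -2, s: 4, A: 2), so the claim is incorrect.

Answer: No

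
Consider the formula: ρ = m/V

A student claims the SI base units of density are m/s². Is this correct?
Units of each symbol in ρ = m/V:
  m (mass): kg
  V (volume): m³  → in the denominator, contributes 1/m³

Multiplying the contributions: [kg] · [1/m³]
Adding exponents of each base unit: kg: 1, m: -3
SI base units of density: kg/m³

The claimed units m/s² (exponents m: 1, s: -2) do not match the derived units kg/m³ (exponents kg: 1, m: -3), so the claim is incorrect.

Answer: No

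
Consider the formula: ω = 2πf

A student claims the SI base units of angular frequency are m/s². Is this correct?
Units of each symbol in ω = 2πf:
  f (frequency): 1/s
  The factor 2π is dimensionless.

Multiplying the contributions: [1/s]
Adding exponents of each base unit: s: -1
SI base units of angular frequency: 1/s

The claimed units m/s² (exponents m: 1, s: -2) do not match the derived units 1/s (exponents s: -1), so the claim is incorrect.

Answer: No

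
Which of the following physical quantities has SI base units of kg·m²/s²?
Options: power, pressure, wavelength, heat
Checking the SI base units of each option:
  power (P = W/t): kg·m²/s³  ✗
  pressure (P = F/A): kg/(m·s²)  ✗
  wavelength (λ = v/f): m  ✗
  heat (Q = mcΔT): kg·m²/s²  ✓ matches

Only heat has units kg·m²/s².

Answer: heat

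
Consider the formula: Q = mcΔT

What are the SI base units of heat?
Units of each symbol in Q = mcΔT:
  m (mass): kg
  c (specific heat capacity, in J/(kg·K)): m²/(s²·K)
  ΔT (temperature change): K

Multiplying the contributions: [kg] · [m²/(s²·K)] · [K]
Adding exponents of each base unit: kg: 1, m: 2, s: -2
SI base units of heat: kg·m²/s²

Answer: kg·m²/s²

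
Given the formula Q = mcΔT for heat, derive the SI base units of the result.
Units of each symbol in Q = mcΔT:
  m (mass): kg
  c (specific heat capacity, in J/(kg·K)): m²/(s²·K)
  ΔT (temperature change): K

Multiplying the contributions: [kg] · [m²/(s²·K)] · [K]
Adding exponents of each base unit: kg: 1, m: 2, s: -2
SI base units of heat: kg·m²/s²

Answer: kg·m²/s²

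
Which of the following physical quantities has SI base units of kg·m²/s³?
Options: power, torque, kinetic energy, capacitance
Checking the SI base units of each option:
  power (P = W/t): kg·m²/s³  ✓ matches
  torque (τ = Fr): kg·m²/s²  ✗
  kinetic energy (E = ½mv²): kg·m²/s²  ✗
  capacitance (C = Q/V): s⁴·A²/(kg·m²)  ✗

Only power has units kg·m²/s³.

Answer: power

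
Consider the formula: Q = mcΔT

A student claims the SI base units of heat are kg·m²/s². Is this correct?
Units of each symbol in Q = mcΔT:
  m (mass): kg
  c (specific heat capacity, in J/(kg·K)): m²/(s²·K)
  ΔT (temperature change): K

Multiplying the contributions: [kg] · [m²/(s²·K)] · [K]
Adding exponents of each base unit: kg: 1, m: 2, s: -2
SI base units of heat: kg·m²/s²

The claimed units kg·m²/s² match the derived units, so the claim is correct.

Answer: Yes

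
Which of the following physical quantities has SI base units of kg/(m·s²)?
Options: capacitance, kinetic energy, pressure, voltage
Checking the SI base units of each option:
  capacitance (C = Q/V): s⁴·A²/(kg·m²)  ✗
  kinetic energy (E = ½mv²): kg·m²/s²  ✗
  pressure (P = F/A): kg/(m·s²)  ✓ matches
  voltage (V = IR): kg·m²/(s³·A)  ✗

Only pressure has units kg/(m·s²).

Answer: pressure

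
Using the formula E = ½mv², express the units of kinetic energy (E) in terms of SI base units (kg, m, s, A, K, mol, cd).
Units of each symbol in E = ½mv²:
  m (mass): kg
  v (speed): m/s  → to the power 2, contributes m²/s²
  The factor ½ is dimensionless.

Multiplying the contributions: [kg] · [m²/s²]
Adding exponents of each base unit: kg: 1, m: 2, s: -2
SI base units of kinetic energy: kg·m²/s²

Answer: kg·m²/s²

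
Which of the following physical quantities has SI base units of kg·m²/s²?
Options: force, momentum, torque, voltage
Checking the SI base units of each option:
  force (F = ma): kg·m/s²  ✗
  momentum (p = mv): kg·m/s  ✗
  torque (τ = Fr): kg·m²/s²  ✓ matches
  voltage (V = IR): kg·m²/(s³·A)  ✗

Only torque has units kg·m²/s².

Answer: torque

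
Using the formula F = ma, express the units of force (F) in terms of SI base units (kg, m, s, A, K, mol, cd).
Units of each symbol in F = ma:
  m (mass): kg
  a (acceleration): m/s²

Multiplying the contributions: [kg] · [m/s²]
Adding exponents of each base unit: kg: 1, m: 1, s: -2
SI base units of force: kg·m/s²

Answer: kg·m/s²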